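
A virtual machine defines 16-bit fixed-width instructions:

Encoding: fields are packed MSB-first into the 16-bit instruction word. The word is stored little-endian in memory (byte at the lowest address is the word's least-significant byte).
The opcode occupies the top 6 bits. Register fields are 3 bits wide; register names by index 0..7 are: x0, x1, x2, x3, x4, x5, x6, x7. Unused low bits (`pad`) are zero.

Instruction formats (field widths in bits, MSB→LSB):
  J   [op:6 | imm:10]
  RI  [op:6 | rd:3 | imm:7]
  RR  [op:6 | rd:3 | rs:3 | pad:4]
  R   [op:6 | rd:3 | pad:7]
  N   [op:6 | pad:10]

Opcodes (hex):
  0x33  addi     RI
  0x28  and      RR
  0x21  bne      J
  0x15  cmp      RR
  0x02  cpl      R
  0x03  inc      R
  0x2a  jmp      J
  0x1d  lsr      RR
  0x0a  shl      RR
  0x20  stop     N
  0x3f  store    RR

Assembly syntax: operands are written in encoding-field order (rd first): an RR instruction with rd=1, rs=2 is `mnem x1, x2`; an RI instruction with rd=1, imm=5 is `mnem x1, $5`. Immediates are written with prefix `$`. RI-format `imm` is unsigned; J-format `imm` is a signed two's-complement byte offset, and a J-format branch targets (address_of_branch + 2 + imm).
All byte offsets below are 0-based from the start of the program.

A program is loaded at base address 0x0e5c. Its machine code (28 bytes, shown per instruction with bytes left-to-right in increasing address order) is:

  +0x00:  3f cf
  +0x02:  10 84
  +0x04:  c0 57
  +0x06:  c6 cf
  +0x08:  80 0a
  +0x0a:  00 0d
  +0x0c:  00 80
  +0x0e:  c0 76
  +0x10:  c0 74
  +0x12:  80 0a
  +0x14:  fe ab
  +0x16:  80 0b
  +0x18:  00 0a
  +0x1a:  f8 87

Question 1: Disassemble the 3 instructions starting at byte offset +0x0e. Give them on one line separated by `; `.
lsr x5, x4; lsr x1, x4; cpl x5

+0x0e: c0 76 ⇒ word 0x76c0 (little)
  op=0x76c0>>10=0x1d ⇒ lsr (RR)
  rd@[9:7]=0x5 ⇒ x5
  rs@[6:4]=0x4 ⇒ x4
+0x10: c0 74 ⇒ word 0x74c0 (little)
  op=0x74c0>>10=0x1d ⇒ lsr (RR)
  rd@[9:7]=0x1 ⇒ x1
  rs@[6:4]=0x4 ⇒ x4
+0x12: 80 0a ⇒ word 0x0a80 (little)
  op=0x0a80>>10=0x2 ⇒ cpl (R)
  rd@[9:7]=0x5 ⇒ x5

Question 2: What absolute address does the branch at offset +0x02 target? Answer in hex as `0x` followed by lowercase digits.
0x0e70

off 0x02: read 10 84 as little → 0x8410
  op=0x8410>>10=0x21 ⇒ bne (J)
  [9:0] imm=16 = $16
  target = base 0x0e5c + off 0x02 + 2 + imm 16 = 0x0e70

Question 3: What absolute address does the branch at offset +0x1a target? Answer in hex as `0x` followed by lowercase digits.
+0x1a: f8 87 ⇒ word 0x87f8 (little)
  opcode bits[15:10]=0x21: bne/J
  [9:0] imm=1016 (s10→-8) = $-8
  target = base 0x0e5c + off 0x1a + 2 + imm -8 = 0x0e70

0x0e70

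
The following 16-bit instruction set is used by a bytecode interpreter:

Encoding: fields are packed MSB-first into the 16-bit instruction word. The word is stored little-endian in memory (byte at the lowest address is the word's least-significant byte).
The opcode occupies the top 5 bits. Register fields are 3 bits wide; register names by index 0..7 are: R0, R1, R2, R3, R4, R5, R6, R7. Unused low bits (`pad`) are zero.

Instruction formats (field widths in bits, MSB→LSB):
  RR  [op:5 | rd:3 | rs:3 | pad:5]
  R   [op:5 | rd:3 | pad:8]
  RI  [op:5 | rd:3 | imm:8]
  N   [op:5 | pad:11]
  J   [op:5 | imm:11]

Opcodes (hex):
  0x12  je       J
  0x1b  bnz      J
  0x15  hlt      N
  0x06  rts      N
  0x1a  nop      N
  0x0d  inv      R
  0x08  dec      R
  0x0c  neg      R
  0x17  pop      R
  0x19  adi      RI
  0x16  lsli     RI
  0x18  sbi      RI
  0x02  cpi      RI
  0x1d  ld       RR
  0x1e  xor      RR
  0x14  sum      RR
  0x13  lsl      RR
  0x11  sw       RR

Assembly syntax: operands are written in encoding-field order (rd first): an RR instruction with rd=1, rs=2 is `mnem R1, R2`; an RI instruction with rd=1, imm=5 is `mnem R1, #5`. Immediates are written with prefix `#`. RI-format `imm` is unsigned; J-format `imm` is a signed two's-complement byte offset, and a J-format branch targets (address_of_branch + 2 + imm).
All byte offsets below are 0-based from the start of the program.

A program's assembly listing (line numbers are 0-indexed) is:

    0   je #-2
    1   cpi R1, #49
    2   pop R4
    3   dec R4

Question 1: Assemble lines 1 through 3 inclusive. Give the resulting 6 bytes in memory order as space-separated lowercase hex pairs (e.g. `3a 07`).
L1: cpi op=0x2:5|rd=1:3|imm=49:8 ⇒ 0x1131 ⇒ little 31 11
L2: pop op=0x17:5|rd=4:3|pad=0:8 ⇒ 0xbc00 ⇒ little 00 bc
L3: dec op=0x8:5|rd=4:3|pad=0:8 ⇒ 0x4400 ⇒ little 00 44

31 11 00 bc 00 44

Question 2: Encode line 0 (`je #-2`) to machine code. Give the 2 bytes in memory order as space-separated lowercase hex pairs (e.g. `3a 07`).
fe 97

L0: je op=0x12:5|imm=-2:11 ⇒ 0x97fe ⇒ little fe 97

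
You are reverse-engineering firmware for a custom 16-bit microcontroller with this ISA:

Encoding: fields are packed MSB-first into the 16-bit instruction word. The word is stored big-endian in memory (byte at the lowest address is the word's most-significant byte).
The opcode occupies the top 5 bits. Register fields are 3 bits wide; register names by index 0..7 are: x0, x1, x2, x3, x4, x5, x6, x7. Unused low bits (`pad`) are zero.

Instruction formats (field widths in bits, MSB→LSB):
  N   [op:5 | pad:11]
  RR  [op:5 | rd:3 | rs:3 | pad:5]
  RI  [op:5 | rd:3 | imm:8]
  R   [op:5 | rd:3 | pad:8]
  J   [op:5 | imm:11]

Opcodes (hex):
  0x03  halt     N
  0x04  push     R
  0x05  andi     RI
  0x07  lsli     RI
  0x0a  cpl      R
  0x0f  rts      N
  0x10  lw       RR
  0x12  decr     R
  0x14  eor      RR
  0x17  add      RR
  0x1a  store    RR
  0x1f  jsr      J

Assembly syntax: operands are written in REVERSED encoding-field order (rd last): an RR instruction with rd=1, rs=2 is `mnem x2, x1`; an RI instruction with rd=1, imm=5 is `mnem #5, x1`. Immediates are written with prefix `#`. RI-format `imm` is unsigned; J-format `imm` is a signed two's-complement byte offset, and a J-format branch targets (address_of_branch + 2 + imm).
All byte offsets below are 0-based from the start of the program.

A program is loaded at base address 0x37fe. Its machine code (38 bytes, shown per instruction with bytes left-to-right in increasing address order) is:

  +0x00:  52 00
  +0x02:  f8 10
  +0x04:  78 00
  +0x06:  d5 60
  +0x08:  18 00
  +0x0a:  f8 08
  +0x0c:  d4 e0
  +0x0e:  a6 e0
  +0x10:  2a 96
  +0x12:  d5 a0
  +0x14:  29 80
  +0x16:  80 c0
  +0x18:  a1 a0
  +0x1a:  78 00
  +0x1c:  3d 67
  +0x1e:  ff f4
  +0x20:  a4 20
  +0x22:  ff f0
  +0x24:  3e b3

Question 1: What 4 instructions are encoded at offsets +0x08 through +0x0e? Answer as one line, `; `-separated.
+0x08: 18 00 ⇒ word 0x1800 (big)
  top 5b → 0x3 → halt [N]
+0x0a: f8 08 ⇒ word 0xf808 (big)
  top 5b → 0x1f → jsr [J]
  imm: (w>>0)&0x7ff=0x8 → #8
+0x0c: d4 e0 ⇒ word 0xd4e0 (big)
  top 5b → 0x1a → store [RR]
  rd: (w>>8)&0x7=0x4 → x4
  rs: (w>>5)&0x7=0x7 → x7
+0x0e: a6 e0 ⇒ word 0xa6e0 (big)
  top 5b → 0x14 → eor [RR]
  rd: (w>>8)&0x7=0x6 → x6
  rs: (w>>5)&0x7=0x7 → x7

halt; jsr #8; store x7, x4; eor x7, x6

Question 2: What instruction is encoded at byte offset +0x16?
lw x6, x0

@+16  big-endian(80 c0) = 0x80c0
  top 5b → 0x10 → lw [RR]
  rd@[10:8]=0x0 ⇒ x0
  rs@[7:5]=0x6 ⇒ x6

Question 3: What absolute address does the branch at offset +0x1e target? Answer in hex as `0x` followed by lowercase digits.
0x3812

@+1e  big-endian(ff f4) = 0xfff4
  top 5b → 0x1f → jsr [J]
  imm: (w>>0)&0x7ff=0x7f4 (s11→-12) → #-12
  target = base 0x37fe + off 0x1e + 2 + imm -12 = 0x3812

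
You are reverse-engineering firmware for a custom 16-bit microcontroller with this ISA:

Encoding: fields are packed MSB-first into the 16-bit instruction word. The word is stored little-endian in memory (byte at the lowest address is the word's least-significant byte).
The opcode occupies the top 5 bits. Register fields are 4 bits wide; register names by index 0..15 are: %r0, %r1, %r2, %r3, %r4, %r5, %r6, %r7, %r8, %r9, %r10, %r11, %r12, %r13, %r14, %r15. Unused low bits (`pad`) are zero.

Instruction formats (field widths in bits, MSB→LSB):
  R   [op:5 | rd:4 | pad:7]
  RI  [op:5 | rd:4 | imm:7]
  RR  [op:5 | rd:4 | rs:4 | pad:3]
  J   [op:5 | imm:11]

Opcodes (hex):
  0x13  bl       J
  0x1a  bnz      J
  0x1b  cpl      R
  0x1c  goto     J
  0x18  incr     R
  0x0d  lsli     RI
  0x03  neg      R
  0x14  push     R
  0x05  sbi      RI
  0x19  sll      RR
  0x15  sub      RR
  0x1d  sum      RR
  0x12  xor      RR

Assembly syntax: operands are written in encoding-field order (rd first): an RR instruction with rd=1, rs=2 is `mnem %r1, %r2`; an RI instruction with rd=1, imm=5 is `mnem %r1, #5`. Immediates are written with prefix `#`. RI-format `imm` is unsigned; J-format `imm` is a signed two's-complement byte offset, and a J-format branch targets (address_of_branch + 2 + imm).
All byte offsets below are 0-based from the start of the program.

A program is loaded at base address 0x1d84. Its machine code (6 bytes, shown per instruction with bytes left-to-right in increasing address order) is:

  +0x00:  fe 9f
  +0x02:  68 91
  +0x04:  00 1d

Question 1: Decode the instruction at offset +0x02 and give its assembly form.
xor %r2, %r13

+0x02: 68 91 ⇒ word 0x9168 (little)
  opcode bits[15:11]=0x12: xor/RR
  rd: (w>>7)&0xf=0x2 → %r2
  rs: (w>>3)&0xf=0xd → %r13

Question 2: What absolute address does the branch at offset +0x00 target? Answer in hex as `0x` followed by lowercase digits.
+0x00: fe 9f ⇒ word 0x9ffe (little)
  opcode bits[15:11]=0x13: bl/J
  imm@[10:0]=0x7fe (s11→-2) ⇒ #-2
  target = base 0x1d84 + off 0x00 + 2 + imm -2 = 0x1d84

0x1d84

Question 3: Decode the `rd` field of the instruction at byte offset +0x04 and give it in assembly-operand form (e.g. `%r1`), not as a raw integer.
+0x04: 00 1d ⇒ word 0x1d00 (little)
  op=0x1d00>>11=0x3 ⇒ neg (R)
  rd@[10:7]=0xa ⇒ %r10

%r10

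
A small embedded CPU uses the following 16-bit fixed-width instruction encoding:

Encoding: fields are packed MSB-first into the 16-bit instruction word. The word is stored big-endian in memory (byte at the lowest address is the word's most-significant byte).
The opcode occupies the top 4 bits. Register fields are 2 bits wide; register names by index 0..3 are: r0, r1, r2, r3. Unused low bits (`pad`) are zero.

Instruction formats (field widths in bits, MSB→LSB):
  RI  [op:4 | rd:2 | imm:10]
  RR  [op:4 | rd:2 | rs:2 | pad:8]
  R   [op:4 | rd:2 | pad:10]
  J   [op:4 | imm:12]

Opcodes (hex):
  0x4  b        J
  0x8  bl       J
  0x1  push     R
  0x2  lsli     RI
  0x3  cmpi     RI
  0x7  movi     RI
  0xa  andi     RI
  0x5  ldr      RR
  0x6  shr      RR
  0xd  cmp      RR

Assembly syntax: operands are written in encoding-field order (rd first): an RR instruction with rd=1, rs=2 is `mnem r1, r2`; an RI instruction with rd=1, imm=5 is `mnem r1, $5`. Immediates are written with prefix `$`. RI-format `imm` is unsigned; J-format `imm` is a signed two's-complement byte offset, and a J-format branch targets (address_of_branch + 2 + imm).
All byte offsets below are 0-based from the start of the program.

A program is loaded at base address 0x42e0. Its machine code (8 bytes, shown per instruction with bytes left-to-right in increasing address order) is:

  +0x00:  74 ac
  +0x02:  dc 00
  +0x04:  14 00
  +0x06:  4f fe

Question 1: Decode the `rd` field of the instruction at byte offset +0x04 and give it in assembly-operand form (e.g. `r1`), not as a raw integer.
off 0x04: read 14 00 as big → 0x1400
  top 4b → 0x1 → push [R]
  [11:10] rd=1 = r1

r1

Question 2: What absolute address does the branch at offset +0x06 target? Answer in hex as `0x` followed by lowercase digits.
0x42e6

@+06  big-endian(4f fe) = 0x4ffe
  top 4b → 0x4 → b [J]
  imm: (w>>0)&0xfff=0xffe (s12→-2) → $-2
  target = base 0x42e0 + off 0x06 + 2 + imm -2 = 0x42e6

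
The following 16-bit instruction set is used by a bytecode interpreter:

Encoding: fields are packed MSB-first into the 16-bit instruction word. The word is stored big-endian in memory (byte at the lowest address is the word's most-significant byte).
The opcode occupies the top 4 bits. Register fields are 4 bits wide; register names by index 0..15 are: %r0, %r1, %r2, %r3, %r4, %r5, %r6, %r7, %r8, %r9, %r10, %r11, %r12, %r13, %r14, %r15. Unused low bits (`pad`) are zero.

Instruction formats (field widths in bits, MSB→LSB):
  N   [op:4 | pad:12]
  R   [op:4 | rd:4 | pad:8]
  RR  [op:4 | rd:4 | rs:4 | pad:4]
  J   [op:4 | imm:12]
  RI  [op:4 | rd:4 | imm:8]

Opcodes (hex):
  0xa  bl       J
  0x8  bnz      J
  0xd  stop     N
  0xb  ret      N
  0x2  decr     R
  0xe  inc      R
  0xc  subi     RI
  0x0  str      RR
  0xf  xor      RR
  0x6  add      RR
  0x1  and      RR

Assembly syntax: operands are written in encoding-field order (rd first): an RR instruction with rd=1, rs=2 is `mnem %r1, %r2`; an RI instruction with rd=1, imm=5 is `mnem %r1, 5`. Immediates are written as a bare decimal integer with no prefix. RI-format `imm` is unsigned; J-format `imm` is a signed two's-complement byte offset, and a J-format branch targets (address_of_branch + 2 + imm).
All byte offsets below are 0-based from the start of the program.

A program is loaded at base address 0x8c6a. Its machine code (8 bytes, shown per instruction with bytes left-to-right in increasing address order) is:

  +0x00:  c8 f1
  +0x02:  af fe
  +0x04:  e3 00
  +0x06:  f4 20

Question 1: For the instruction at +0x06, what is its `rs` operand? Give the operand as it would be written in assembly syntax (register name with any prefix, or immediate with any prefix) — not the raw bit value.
%r2

+0x06: f4 20 ⇒ word 0xf420 (big)
  op=0xf420>>12=0xf ⇒ xor (RR)
  rd@[11:8]=0x4 ⇒ %r4
  rs@[7:4]=0x2 ⇒ %r2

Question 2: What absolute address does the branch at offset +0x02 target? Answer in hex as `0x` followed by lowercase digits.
@+02  big-endian(af fe) = 0xaffe
  opcode bits[15:12]=0xa: bl/J
  imm@[11:0]=0xffe (s12→-2) ⇒ -2
  target = base 0x8c6a + off 0x02 + 2 + imm -2 = 0x8c6c

0x8c6c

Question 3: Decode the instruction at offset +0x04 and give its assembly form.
inc %r3

+0x04: e3 00 ⇒ word 0xe300 (big)
  op=0xe300>>12=0xe ⇒ inc (R)
  [11:8] rd=3 = %r3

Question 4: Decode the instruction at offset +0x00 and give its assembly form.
subi %r8, 241

+0x00: c8 f1 ⇒ word 0xc8f1 (big)
  opcode bits[15:12]=0xc: subi/RI
  rd: (w>>8)&0xf=0x8 → %r8
  imm: (w>>0)&0xff=0xf1 → 241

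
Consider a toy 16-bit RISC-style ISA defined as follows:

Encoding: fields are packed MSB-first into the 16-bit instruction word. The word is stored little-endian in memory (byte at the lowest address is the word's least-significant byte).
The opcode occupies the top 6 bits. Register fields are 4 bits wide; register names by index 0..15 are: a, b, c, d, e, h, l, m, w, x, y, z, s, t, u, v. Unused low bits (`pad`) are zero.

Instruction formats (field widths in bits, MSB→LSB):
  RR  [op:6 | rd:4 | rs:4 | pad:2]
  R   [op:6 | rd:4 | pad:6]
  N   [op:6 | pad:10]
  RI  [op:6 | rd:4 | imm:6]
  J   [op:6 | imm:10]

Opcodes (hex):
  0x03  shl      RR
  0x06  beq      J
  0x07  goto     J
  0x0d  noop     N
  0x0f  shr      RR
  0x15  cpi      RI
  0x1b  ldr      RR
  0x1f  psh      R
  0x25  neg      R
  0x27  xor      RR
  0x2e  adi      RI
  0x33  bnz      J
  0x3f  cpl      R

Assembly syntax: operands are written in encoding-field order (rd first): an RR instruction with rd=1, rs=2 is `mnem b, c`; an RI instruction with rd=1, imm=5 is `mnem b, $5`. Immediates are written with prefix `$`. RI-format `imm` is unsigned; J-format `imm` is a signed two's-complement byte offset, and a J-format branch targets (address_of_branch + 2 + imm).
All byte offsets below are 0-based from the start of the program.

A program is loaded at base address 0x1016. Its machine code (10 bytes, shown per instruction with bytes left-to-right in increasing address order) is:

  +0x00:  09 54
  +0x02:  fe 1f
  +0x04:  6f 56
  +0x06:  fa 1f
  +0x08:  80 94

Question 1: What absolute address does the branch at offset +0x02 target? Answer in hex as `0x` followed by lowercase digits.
0x1018

+0x02: fe 1f ⇒ word 0x1ffe (little)
  opcode bits[15:10]=0x7: goto/J
  imm: (w>>0)&0x3ff=0x3fe (s10→-2) → $-2
  target = base 0x1016 + off 0x02 + 2 + imm -2 = 0x1018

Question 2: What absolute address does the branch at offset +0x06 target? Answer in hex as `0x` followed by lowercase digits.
[06] fa 1f → 0x1ffa
  opcode bits[15:10]=0x7: goto/J
  imm@[9:0]=0x3fa (s10→-6) ⇒ $-6
  target = base 0x1016 + off 0x06 + 2 + imm -6 = 0x1018

0x1018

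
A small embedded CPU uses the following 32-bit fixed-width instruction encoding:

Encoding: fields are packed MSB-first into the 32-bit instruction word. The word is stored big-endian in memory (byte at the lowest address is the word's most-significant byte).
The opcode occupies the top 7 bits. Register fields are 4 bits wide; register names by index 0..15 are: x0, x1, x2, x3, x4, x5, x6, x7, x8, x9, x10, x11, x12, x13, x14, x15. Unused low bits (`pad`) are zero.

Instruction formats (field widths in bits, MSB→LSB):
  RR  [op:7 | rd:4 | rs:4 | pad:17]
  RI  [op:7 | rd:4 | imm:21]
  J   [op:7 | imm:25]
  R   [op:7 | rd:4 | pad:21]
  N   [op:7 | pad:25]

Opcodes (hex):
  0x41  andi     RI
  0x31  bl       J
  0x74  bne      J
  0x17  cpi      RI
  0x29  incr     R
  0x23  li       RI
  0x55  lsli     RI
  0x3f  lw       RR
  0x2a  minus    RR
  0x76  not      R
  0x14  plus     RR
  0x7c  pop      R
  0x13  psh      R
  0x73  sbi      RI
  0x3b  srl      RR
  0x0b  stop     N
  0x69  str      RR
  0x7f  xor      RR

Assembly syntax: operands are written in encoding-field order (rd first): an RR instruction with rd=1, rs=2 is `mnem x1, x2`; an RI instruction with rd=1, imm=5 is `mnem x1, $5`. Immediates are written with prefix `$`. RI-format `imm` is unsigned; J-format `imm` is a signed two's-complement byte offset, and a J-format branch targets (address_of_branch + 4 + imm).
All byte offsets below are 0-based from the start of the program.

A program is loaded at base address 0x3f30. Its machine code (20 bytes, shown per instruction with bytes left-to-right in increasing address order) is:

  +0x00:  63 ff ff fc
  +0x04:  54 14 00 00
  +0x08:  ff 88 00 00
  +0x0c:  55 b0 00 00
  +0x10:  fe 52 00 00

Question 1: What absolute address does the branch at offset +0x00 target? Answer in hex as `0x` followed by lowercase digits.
0x3f30

[00] 63 ff ff fc → 0x63fffffc
  opcode bits[31:25]=0x31: bl/J
  [24:0] imm=33554428 (s25→-4) = $-4
  target = base 0x3f30 + off 0x00 + 4 + imm -4 = 0x3f30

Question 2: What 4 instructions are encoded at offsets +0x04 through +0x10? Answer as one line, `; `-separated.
minus x0, x10; xor x12, x4; minus x13, x8; xor x2, x9

+0x04: 54 14 00 00 ⇒ word 0x54140000 (big)
  top 7b → 0x2a → minus [RR]
  [24:21] rd=0 = x0
  [20:17] rs=10 = x10
+0x08: ff 88 00 00 ⇒ word 0xff880000 (big)
  top 7b → 0x7f → xor [RR]
  [24:21] rd=12 = x12
  [20:17] rs=4 = x4
+0x0c: 55 b0 00 00 ⇒ word 0x55b00000 (big)
  top 7b → 0x2a → minus [RR]
  [24:21] rd=13 = x13
  [20:17] rs=8 = x8
+0x10: fe 52 00 00 ⇒ word 0xfe520000 (big)
  top 7b → 0x7f → xor [RR]
  [24:21] rd=2 = x2
  [20:17] rs=9 = x9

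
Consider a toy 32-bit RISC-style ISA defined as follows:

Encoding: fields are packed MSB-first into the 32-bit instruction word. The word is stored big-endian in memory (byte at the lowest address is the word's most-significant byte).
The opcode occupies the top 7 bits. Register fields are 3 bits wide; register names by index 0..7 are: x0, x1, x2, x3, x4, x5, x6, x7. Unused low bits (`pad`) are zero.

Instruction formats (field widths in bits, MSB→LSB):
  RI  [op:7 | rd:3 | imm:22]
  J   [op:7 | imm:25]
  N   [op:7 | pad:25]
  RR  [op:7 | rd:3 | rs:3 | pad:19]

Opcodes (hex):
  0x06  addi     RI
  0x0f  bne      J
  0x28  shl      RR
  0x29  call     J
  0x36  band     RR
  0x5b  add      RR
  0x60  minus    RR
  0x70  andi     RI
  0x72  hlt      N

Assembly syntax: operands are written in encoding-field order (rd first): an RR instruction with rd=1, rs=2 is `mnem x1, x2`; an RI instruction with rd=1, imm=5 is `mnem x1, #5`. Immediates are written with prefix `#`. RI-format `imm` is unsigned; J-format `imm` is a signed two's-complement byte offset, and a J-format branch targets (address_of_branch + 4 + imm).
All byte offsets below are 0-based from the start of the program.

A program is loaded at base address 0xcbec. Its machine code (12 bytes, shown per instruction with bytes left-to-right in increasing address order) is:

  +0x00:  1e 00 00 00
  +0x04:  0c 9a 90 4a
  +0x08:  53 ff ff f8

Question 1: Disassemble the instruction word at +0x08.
+0x08: 53 ff ff f8 ⇒ word 0x53fffff8 (big)
  opcode bits[31:25]=0x29: call/J
  imm: (w>>0)&0x1ffffff=0x1fffff8 (s25→-8) → #-8

call #-8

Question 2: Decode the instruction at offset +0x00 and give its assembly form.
+0x00: 1e 00 00 00 ⇒ word 0x1e000000 (big)
  op=0x1e000000>>25=0xf ⇒ bne (J)
  imm: (w>>0)&0x1ffffff=0x0 → #0

bne #0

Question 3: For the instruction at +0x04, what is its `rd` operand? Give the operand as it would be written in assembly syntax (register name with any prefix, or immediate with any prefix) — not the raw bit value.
@+04  big-endian(0c 9a 90 4a) = 0x0c9a904a
  top 7b → 0x6 → addi [RI]
  [24:22] rd=2 = x2
  [21:0] imm=1740874 = #1740874

x2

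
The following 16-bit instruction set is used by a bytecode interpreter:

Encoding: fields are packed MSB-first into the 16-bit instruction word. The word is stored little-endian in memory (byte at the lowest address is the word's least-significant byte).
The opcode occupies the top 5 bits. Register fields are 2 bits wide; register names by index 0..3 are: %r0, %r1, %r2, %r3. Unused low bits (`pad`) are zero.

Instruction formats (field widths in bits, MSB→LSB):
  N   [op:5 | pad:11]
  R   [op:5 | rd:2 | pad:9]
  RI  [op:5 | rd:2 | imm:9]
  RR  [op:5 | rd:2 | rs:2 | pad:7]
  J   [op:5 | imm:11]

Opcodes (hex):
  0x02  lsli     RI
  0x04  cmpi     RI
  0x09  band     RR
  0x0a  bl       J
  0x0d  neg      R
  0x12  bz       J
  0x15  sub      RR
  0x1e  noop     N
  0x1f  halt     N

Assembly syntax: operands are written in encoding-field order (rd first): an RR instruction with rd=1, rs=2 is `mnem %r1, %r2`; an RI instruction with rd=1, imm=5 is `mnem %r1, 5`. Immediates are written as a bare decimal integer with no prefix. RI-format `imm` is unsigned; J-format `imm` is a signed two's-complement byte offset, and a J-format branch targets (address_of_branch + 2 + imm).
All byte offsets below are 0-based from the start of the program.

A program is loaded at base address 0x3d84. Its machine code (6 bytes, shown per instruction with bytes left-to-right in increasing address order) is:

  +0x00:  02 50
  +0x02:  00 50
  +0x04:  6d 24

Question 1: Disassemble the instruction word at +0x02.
bl 0

+0x02: 00 50 ⇒ word 0x5000 (little)
  op=0x5000>>11=0xa ⇒ bl (J)
  imm@[10:0]=0x0 ⇒ 0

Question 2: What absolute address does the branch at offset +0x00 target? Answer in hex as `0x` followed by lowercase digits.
0x3d88

+0x00: 02 50 ⇒ word 0x5002 (little)
  opcode bits[15:11]=0xa: bl/J
  [10:0] imm=2 = 2
  target = base 0x3d84 + off 0x00 + 2 + imm 2 = 0x3d88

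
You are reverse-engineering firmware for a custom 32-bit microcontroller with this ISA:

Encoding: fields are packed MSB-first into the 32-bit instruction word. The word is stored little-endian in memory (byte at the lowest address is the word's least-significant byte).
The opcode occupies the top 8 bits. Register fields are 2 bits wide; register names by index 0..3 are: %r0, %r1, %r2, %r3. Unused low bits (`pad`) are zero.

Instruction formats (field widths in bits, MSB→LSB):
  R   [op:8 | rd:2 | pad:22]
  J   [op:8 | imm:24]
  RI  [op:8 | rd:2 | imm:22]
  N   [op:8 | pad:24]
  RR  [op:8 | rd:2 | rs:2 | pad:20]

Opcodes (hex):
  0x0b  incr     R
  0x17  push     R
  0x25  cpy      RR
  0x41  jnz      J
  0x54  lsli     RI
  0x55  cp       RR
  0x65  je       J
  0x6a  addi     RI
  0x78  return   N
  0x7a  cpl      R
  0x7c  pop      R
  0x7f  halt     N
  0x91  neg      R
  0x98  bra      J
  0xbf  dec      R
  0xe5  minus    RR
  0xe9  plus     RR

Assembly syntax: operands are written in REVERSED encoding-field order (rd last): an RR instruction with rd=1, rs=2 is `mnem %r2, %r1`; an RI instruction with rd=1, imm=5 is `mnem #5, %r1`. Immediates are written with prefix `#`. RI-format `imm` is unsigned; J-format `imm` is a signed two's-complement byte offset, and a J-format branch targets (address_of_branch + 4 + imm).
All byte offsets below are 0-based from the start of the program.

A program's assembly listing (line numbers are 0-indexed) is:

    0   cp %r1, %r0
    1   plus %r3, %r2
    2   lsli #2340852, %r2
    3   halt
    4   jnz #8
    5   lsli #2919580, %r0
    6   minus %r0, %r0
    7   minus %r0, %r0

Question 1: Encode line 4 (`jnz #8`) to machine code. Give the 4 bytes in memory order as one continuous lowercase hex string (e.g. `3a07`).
L4: jnz op=0x41:8|imm=8:24 ⇒ 0x41000008 ⇒ little 08 00 00 41

08000041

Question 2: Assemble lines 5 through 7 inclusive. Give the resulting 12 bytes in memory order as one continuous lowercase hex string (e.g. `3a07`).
line 5 (lsli): pack op=0x54:8|rd=0:2|imm=2919580:22 = 0x542c8c9c; little→ 9c 8c 2c 54
line 6 (minus): pack op=0xe5:8|rd=0:2|rs=0:2|pad=0:20 = 0xe5000000; little→ 00 00 00 e5
line 7 (minus): pack op=0xe5:8|rd=0:2|rs=0:2|pad=0:20 = 0xe5000000; little→ 00 00 00 e5

9c8c2c54000000e5000000e5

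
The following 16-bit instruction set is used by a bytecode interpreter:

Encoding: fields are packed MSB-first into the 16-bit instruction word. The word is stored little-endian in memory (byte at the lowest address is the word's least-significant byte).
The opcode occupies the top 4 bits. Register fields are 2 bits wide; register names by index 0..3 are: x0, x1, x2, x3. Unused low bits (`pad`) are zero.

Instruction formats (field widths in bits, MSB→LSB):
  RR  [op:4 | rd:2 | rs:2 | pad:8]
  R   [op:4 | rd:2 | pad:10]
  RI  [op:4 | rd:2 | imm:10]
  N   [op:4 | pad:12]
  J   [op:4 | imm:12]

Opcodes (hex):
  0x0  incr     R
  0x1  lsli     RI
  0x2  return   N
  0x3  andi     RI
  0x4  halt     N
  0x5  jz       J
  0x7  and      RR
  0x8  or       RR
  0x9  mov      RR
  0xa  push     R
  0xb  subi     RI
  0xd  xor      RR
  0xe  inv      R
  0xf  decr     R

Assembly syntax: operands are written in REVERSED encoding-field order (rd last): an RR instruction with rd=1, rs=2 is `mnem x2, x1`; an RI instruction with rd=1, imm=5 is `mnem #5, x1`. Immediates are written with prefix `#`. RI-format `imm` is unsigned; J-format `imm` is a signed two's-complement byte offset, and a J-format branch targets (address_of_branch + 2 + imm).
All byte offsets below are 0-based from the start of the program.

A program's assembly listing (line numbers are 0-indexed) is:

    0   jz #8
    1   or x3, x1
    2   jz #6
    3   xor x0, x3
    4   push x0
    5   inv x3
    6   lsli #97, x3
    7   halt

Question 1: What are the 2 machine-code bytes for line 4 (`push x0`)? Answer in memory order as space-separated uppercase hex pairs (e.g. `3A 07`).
4. push fields op=0xa:4|rd=0:2|pad=0:10 → word a000h → 00 a0

00 A0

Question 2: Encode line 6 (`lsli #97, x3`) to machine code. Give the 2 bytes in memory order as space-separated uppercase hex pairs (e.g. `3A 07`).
61 1C

line 6 (lsli): pack op=0x1:4|rd=3:2|imm=97:10 = 0x1c61; little→ 61 1c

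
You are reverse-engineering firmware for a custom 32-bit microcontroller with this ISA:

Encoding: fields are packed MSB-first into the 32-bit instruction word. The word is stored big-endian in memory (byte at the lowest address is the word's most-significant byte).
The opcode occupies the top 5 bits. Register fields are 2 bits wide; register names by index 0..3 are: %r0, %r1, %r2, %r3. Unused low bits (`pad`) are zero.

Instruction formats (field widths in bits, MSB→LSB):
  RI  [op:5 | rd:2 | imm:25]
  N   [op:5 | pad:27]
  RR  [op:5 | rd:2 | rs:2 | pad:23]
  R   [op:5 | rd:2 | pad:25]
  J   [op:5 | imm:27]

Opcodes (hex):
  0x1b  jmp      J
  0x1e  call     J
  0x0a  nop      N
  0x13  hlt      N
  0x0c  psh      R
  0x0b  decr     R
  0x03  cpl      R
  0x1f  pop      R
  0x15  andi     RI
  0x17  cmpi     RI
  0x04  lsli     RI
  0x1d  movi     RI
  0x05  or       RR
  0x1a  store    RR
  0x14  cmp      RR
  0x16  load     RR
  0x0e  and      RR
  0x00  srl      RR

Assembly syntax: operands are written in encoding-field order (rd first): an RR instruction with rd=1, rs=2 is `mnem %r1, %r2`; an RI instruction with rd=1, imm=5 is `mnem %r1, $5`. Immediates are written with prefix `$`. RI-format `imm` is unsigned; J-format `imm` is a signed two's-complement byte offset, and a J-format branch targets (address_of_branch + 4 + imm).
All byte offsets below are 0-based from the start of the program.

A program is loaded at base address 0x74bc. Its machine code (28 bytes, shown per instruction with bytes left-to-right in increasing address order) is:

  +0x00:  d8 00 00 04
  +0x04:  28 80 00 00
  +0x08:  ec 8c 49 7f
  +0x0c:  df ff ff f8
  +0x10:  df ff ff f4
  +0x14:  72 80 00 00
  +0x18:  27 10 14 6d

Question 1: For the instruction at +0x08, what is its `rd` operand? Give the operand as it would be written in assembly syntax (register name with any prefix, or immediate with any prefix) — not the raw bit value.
+0x08: ec 8c 49 7f ⇒ word 0xec8c497f (big)
  opcode bits[31:27]=0x1d: movi/RI
  rd: (w>>25)&0x3=0x2 → %r2
  imm: (w>>0)&0x1ffffff=0x8c497f → $9193855

%r2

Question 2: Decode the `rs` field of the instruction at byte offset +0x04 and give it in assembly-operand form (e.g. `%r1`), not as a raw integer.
%r1

off 0x04: read 28 80 00 00 as big → 0x28800000
  opcode bits[31:27]=0x5: or/RR
  rd: (w>>25)&0x3=0x0 → %r0
  rs: (w>>23)&0x3=0x1 → %r1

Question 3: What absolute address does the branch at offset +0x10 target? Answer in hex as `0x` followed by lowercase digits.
0x74c4

@+10  big-endian(df ff ff f4) = 0xdffffff4
  opcode bits[31:27]=0x1b: jmp/J
  [26:0] imm=134217716 (s27→-12) = $-12
  target = base 0x74bc + off 0x10 + 4 + imm -12 = 0x74c4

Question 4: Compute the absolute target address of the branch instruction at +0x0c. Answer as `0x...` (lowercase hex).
+0x0c: df ff ff f8 ⇒ word 0xdffffff8 (big)
  op=0xdffffff8>>27=0x1b ⇒ jmp (J)
  imm@[26:0]=0x7fffff8 (s27→-8) ⇒ $-8
  target = base 0x74bc + off 0x0c + 4 + imm -8 = 0x74c4

0x74c4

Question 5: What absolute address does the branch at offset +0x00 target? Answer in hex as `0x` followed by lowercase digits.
0x74c4

off 0x00: read d8 00 00 04 as big → 0xd8000004
  opcode bits[31:27]=0x1b: jmp/J
  [26:0] imm=4 = $4
  target = base 0x74bc + off 0x00 + 4 + imm 4 = 0x74c4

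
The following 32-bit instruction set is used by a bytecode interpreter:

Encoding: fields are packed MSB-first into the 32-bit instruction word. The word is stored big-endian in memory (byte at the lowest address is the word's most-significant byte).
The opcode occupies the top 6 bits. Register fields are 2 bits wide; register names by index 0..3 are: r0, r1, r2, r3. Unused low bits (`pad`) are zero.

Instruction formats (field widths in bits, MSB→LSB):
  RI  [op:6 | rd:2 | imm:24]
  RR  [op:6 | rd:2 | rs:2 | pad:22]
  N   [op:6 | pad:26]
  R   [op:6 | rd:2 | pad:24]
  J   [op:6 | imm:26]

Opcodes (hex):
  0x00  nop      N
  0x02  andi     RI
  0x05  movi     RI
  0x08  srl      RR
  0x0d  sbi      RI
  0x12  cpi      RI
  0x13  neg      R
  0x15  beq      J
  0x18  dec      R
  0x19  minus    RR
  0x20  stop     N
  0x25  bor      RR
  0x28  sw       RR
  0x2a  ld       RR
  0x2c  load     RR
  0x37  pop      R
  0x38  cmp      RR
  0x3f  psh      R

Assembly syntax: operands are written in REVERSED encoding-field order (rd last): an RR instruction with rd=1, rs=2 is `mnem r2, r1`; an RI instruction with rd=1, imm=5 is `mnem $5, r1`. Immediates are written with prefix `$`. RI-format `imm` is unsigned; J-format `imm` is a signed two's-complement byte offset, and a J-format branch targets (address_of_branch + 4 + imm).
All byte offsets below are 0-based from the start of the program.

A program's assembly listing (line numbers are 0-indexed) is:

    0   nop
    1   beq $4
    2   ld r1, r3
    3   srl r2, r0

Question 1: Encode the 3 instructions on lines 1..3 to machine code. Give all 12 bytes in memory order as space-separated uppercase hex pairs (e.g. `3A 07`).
54 00 00 04 AB 40 00 00 20 80 00 00

L1: beq op=0x15:6|imm=4:26 ⇒ 0x54000004 ⇒ big 54 00 00 04
L2: ld op=0x2a:6|rd=3:2|rs=1:2|pad=0:22 ⇒ 0xab400000 ⇒ big ab 40 00 00
L3: srl op=0x8:6|rd=0:2|rs=2:2|pad=0:22 ⇒ 0x20800000 ⇒ big 20 80 00 00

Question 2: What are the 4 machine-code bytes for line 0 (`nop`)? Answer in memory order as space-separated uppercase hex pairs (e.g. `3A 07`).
0. nop fields op=0x0:6|pad=0:26 → word 00000000h → 00 00 00 00

00 00 00 00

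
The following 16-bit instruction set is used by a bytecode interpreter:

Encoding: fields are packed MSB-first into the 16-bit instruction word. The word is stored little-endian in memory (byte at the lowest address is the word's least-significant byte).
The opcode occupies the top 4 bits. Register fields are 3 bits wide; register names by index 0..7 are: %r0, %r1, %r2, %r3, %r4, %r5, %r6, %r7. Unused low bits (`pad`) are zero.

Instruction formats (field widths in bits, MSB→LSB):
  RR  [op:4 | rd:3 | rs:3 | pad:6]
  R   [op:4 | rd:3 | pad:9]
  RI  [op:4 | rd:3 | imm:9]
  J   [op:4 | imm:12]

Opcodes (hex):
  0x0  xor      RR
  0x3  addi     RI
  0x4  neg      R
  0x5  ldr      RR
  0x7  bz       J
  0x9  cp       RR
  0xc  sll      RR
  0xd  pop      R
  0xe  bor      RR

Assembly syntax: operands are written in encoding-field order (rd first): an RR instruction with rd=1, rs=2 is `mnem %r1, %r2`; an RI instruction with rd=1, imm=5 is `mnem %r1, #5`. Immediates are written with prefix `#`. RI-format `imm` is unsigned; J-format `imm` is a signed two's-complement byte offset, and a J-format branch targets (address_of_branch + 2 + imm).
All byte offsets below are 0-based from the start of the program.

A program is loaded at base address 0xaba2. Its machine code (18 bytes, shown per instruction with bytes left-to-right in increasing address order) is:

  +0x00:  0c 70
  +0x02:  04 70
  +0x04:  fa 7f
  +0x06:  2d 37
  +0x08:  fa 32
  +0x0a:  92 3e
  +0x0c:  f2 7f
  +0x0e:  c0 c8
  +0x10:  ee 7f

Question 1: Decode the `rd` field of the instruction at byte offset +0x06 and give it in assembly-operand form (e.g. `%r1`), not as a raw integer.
off 0x06: read 2d 37 as little → 0x372d
  top 4b → 0x3 → addi [RI]
  rd@[11:9]=0x3 ⇒ %r3
  imm@[8:0]=0x12d ⇒ #301

%r3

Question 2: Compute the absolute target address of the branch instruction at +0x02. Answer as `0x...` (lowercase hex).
0xabaa

off 0x02: read 04 70 as little → 0x7004
  op=0x7004>>12=0x7 ⇒ bz (J)
  [11:0] imm=4 = #4
  target = base 0xaba2 + off 0x02 + 2 + imm 4 = 0xabaa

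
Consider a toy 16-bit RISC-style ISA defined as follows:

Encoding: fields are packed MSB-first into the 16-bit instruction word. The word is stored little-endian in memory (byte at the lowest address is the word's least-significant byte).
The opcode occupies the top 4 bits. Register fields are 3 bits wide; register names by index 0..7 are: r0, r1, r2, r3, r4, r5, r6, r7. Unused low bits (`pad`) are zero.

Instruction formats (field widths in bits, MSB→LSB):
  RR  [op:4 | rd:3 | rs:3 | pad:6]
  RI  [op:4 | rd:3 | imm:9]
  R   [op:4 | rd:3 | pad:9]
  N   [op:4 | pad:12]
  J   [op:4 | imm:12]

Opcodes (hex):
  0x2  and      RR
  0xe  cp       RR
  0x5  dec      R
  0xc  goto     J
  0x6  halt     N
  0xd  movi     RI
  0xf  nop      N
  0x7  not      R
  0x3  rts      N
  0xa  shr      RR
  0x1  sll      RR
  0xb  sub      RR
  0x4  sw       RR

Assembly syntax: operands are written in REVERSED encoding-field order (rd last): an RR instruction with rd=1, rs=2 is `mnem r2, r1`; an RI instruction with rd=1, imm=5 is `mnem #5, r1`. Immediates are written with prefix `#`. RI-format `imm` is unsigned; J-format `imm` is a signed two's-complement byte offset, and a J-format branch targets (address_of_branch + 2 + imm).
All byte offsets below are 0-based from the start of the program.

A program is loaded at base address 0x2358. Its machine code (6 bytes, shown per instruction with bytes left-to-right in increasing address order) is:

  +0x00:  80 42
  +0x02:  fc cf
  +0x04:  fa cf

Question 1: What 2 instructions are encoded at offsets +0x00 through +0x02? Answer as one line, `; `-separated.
sw r2, r1; goto #-4

+0x00: 80 42 ⇒ word 0x4280 (little)
  opcode bits[15:12]=0x4: sw/RR
  rd: (w>>9)&0x7=0x1 → r1
  rs: (w>>6)&0x7=0x2 → r2
+0x02: fc cf ⇒ word 0xcffc (little)
  opcode bits[15:12]=0xc: goto/J
  imm: (w>>0)&0xfff=0xffc (s12→-4) → #-4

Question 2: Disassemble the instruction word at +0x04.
off 0x04: read fa cf as little → 0xcffa
  op=0xcffa>>12=0xc ⇒ goto (J)
  imm@[11:0]=0xffa (s12→-6) ⇒ #-6

goto #-6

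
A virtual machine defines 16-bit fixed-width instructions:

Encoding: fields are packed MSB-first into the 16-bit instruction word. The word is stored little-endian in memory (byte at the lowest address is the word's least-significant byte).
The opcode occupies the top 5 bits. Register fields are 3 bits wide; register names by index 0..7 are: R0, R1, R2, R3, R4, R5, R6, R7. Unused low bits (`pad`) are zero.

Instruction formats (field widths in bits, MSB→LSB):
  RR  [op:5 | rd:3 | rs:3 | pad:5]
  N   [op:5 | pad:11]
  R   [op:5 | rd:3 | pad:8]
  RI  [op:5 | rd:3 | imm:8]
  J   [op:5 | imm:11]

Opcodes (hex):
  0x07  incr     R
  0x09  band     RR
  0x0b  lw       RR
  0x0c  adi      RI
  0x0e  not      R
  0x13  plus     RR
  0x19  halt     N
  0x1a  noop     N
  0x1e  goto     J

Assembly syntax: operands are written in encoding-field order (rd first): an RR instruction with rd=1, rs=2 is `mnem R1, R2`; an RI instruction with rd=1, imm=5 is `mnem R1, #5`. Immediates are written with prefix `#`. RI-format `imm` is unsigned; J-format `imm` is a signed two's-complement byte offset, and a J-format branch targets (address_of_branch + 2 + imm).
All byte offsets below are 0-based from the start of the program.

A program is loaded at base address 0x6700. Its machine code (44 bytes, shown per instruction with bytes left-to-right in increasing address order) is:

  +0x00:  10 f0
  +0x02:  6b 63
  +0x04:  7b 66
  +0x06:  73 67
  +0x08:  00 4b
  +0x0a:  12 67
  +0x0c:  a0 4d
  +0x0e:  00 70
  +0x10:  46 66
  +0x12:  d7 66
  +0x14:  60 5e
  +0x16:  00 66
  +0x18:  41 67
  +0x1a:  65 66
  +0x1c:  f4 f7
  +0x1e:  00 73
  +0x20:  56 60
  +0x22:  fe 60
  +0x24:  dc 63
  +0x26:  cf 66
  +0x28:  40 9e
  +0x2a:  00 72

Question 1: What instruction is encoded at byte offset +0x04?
[04] 7b 66 → 0x667b
  top 5b → 0xc → adi [RI]
  [10:8] rd=6 = R6
  [7:0] imm=123 = #123

adi R6, #123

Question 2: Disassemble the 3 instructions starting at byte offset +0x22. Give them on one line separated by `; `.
adi R0, #254; adi R3, #220; adi R6, #207

+0x22: fe 60 ⇒ word 0x60fe (little)
  top 5b → 0xc → adi [RI]
  rd@[10:8]=0x0 ⇒ R0
  imm@[7:0]=0xfe ⇒ #254
+0x24: dc 63 ⇒ word 0x63dc (little)
  top 5b → 0xc → adi [RI]
  rd@[10:8]=0x3 ⇒ R3
  imm@[7:0]=0xdc ⇒ #220
+0x26: cf 66 ⇒ word 0x66cf (little)
  top 5b → 0xc → adi [RI]
  rd@[10:8]=0x6 ⇒ R6
  imm@[7:0]=0xcf ⇒ #207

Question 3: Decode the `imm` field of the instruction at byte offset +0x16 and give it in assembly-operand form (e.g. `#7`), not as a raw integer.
@+16  little-endian(00 66) = 0x6600
  top 5b → 0xc → adi [RI]
  [10:8] rd=6 = R6
  [7:0] imm=0 = #0

#0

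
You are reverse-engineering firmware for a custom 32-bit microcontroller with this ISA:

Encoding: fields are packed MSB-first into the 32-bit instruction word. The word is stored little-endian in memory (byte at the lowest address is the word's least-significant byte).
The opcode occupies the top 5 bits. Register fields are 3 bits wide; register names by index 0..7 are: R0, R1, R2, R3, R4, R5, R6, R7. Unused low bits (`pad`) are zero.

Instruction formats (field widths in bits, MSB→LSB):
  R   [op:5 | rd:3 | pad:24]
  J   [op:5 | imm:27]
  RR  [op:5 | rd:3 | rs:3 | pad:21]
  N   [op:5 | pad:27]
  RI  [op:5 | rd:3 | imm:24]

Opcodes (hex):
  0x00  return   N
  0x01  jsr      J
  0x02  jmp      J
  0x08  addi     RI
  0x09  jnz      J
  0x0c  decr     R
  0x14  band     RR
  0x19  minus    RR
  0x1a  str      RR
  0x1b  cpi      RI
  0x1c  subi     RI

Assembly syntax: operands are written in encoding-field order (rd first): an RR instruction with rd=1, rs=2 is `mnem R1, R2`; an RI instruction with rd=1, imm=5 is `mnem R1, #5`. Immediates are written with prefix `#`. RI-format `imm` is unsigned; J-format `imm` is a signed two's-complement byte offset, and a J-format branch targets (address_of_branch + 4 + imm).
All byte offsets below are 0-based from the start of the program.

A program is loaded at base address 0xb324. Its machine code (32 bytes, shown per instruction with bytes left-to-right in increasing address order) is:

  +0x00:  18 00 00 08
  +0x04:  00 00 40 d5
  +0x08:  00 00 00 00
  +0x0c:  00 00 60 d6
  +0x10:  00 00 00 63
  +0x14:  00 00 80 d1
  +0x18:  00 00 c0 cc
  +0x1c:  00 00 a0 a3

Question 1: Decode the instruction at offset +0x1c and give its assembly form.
band R3, R5

off 0x1c: read 00 00 a0 a3 as little → 0xa3a00000
  top 5b → 0x14 → band [RR]
  rd@[26:24]=0x3 ⇒ R3
  rs@[23:21]=0x5 ⇒ R5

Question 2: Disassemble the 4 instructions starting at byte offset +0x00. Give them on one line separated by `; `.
+0x00: 18 00 00 08 ⇒ word 0x08000018 (little)
  top 5b → 0x1 → jsr [J]
  [26:0] imm=24 = #24
+0x04: 00 00 40 d5 ⇒ word 0xd5400000 (little)
  top 5b → 0x1a → str [RR]
  [26:24] rd=5 = R5
  [23:21] rs=2 = R2
+0x08: 00 00 00 00 ⇒ word 0x00000000 (little)
  top 5b → 0x0 → return [N]
+0x0c: 00 00 60 d6 ⇒ word 0xd6600000 (little)
  top 5b → 0x1a → str [RR]
  [26:24] rd=6 = R6
  [23:21] rs=3 = R3

jsr #24; str R5, R2; return; str R6, R3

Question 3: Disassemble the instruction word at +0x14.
@+14  little-endian(00 00 80 d1) = 0xd1800000
  top 5b → 0x1a → str [RR]
  [26:24] rd=1 = R1
  [23:21] rs=4 = R4

str R1, R4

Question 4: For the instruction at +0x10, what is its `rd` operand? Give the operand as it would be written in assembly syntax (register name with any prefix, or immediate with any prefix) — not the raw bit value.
@+10  little-endian(00 00 00 63) = 0x63000000
  top 5b → 0xc → decr [R]
  rd: (w>>24)&0x7=0x3 → R3

R3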